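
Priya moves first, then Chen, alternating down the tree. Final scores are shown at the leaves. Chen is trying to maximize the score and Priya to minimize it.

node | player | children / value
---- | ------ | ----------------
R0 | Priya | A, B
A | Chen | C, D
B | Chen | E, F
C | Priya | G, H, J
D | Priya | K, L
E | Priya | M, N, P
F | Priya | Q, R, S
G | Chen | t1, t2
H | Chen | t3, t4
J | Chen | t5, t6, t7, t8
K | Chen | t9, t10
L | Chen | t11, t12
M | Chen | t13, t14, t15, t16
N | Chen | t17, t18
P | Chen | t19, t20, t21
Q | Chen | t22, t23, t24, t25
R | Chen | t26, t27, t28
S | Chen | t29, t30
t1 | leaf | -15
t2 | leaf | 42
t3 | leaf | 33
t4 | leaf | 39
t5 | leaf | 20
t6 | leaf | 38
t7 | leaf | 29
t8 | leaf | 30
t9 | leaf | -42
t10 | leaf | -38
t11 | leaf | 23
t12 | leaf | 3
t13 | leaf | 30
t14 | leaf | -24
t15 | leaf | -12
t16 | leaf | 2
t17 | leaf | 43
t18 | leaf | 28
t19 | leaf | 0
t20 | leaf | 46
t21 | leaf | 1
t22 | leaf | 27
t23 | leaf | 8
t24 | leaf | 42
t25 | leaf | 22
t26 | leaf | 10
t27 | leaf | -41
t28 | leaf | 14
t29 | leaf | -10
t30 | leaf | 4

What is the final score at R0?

G (Chen): max(-15, 42) = 42
H (Chen): max(33, 39) = 39
J (Chen): max(20, 38, 29, 30) = 38
C (Priya): min(42, 39, 38) = 38
K (Chen): max(-42, -38) = -38
L (Chen): max(23, 3) = 23
D (Priya): min(-38, 23) = -38
A (Chen): max(38, -38) = 38
M (Chen): max(30, -24, -12, 2) = 30
N (Chen): max(43, 28) = 43
P (Chen): max(0, 46, 1) = 46
E (Priya): min(30, 43, 46) = 30
Q (Chen): max(27, 8, 42, 22) = 42
R (Chen): max(10, -41, 14) = 14
S (Chen): max(-10, 4) = 4
F (Priya): min(42, 14, 4) = 4
B (Chen): max(30, 4) = 30
R0 (Priya): min(38, 30) = 30

30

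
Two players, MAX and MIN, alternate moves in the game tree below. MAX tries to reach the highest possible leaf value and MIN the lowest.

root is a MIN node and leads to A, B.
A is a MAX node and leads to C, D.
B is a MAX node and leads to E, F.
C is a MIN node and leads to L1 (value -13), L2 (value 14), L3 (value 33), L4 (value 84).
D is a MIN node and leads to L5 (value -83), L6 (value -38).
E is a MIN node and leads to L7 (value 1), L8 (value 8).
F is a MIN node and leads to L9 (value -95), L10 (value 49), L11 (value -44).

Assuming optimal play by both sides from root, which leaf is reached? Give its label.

C (MIN): min(-13, 14, 33, 84) = -13
D (MIN): min(-83, -38) = -83
A (MAX): max(-13, -83) = -13
E (MIN): min(1, 8) = 1
F (MIN): min(-95, 49, -44) = -95
B (MAX): max(1, -95) = 1
root (MIN): min(-13, 1) = -13
At root, MIN picks A (lowest: -13).
At A, MAX picks C (highest: -13).
At C, MIN picks L1 (lowest: -13).
Terminal value -13.

L1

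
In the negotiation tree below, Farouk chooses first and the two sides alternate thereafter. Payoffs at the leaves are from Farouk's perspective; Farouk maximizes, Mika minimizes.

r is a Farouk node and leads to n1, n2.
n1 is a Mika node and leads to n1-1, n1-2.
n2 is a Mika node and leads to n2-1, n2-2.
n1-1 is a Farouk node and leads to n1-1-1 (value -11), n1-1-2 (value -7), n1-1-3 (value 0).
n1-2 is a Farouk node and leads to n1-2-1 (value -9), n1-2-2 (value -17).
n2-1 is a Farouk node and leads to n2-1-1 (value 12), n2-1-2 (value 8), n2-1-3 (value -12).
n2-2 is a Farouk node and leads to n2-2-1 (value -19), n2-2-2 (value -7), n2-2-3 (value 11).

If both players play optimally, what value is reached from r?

11

n1-1 (Farouk): max(-11, -7, 0) = 0
n1-2 (Farouk): max(-9, -17) = -9
n1 (Mika): min(0, -9) = -9
n2-1 (Farouk): max(12, 8, -12) = 12
n2-2 (Farouk): max(-19, -7, 11) = 11
n2 (Mika): min(12, 11) = 11
r (Farouk): max(-9, 11) = 11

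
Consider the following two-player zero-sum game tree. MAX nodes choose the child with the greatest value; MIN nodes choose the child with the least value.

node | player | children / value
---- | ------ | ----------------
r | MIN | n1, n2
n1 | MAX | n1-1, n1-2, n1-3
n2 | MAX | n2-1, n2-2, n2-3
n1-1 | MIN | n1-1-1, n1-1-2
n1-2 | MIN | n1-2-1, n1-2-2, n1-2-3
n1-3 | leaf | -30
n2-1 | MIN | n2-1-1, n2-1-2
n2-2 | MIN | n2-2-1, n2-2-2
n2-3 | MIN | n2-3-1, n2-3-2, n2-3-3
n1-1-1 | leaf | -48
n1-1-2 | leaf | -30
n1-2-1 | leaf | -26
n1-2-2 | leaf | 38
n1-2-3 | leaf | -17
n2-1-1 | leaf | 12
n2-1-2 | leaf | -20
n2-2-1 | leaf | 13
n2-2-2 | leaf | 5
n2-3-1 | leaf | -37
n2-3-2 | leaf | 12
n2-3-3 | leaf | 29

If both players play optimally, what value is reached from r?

-26

n1-1 (MIN): min(-48, -30) = -48
n1-2 (MIN): min(-26, 38, -17) = -26
n1 (MAX): max(-48, -26, -30) = -26
n2-1 (MIN): min(12, -20) = -20
n2-2 (MIN): min(13, 5) = 5
n2-3 (MIN): min(-37, 12, 29) = -37
n2 (MAX): max(-20, 5, -37) = 5
r (MIN): min(-26, 5) = -26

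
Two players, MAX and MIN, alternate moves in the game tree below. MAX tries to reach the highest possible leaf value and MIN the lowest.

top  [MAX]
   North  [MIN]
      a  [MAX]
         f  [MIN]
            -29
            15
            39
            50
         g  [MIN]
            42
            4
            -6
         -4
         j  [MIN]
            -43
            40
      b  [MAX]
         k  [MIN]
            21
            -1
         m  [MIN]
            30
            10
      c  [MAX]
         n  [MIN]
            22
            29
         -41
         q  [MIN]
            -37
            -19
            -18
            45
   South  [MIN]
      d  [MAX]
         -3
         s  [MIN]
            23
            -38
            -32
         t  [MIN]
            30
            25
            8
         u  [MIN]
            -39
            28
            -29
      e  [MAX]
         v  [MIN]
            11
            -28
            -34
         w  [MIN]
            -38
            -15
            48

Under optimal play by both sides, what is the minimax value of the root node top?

f (MIN): min(-29, 15, 39, 50) = -29
g (MIN): min(42, 4, -6) = -6
j (MIN): min(-43, 40) = -43
a (MAX): max(-29, -6, -4, -43) = -4
k (MIN): min(21, -1) = -1
m (MIN): min(30, 10) = 10
b (MAX): max(-1, 10) = 10
n (MIN): min(22, 29) = 22
q (MIN): min(-37, -19, -18, 45) = -37
c (MAX): max(22, -41, -37) = 22
North (MIN): min(-4, 10, 22) = -4
s (MIN): min(23, -38, -32) = -38
t (MIN): min(30, 25, 8) = 8
u (MIN): min(-39, 28, -29) = -39
d (MAX): max(-3, -38, 8, -39) = 8
v (MIN): min(11, -28, -34) = -34
w (MIN): min(-38, -15, 48) = -38
e (MAX): max(-34, -38) = -34
South (MIN): min(8, -34) = -34
top (MAX): max(-4, -34) = -4

-4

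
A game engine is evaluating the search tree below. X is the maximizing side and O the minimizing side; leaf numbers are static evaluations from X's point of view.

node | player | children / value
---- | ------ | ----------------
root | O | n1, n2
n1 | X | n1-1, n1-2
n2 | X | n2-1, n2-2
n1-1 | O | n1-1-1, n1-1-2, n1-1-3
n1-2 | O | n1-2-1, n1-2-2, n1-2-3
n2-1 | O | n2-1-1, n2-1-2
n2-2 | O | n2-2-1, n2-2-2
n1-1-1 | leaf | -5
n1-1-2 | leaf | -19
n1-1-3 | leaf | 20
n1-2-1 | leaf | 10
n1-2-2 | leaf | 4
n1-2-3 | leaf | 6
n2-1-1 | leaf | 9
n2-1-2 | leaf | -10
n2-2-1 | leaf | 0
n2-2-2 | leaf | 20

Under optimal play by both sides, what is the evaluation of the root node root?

n1-1 (O): min(-5, -19, 20) = -19
n1-2 (O): min(10, 4, 6) = 4
n1 (X): max(-19, 4) = 4
n2-1 (O): min(9, -10) = -10
n2-2 (O): min(0, 20) = 0
n2 (X): max(-10, 0) = 0
root (O): min(4, 0) = 0

0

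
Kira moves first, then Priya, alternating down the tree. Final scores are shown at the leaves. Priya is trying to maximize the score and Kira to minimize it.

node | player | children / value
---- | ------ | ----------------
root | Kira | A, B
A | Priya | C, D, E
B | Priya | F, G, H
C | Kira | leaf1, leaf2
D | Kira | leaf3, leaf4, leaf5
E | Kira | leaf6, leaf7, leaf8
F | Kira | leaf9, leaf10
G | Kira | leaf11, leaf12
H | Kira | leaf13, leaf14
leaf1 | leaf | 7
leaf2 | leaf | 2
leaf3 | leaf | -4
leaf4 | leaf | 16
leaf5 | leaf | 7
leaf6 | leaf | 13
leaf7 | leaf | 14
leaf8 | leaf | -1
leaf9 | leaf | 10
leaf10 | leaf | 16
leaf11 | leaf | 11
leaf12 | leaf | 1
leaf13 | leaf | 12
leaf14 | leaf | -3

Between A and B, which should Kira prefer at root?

C (Kira): min(7, 2) = 2
D (Kira): min(-4, 16, 7) = -4
E (Kira): min(13, 14, -1) = -1
A (Priya): max(2, -4, -1) = 2
F (Kira): min(10, 16) = 10
G (Kira): min(11, 1) = 1
H (Kira): min(12, -3) = -3
B (Priya): max(10, 1, -3) = 10
Kira prefers the lower value; A=2, B=10. A is better since 2 < 10.

A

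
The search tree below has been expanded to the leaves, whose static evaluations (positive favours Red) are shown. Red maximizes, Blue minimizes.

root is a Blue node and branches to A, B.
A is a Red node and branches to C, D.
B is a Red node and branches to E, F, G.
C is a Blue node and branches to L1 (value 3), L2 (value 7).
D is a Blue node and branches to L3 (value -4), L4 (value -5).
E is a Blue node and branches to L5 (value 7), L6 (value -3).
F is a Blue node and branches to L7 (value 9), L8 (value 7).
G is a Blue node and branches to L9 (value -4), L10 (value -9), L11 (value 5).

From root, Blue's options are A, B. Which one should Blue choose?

C (Blue): min(3, 7) = 3
D (Blue): min(-4, -5) = -5
A (Red): max(3, -5) = 3
E (Blue): min(7, -3) = -3
F (Blue): min(9, 7) = 7
G (Blue): min(-4, -9, 5) = -9
B (Red): max(-3, 7, -9) = 7
root (Blue): min(3, 7) = 3
Blue at root wants the lowest of {A=3, B=7}, so chooses A.

A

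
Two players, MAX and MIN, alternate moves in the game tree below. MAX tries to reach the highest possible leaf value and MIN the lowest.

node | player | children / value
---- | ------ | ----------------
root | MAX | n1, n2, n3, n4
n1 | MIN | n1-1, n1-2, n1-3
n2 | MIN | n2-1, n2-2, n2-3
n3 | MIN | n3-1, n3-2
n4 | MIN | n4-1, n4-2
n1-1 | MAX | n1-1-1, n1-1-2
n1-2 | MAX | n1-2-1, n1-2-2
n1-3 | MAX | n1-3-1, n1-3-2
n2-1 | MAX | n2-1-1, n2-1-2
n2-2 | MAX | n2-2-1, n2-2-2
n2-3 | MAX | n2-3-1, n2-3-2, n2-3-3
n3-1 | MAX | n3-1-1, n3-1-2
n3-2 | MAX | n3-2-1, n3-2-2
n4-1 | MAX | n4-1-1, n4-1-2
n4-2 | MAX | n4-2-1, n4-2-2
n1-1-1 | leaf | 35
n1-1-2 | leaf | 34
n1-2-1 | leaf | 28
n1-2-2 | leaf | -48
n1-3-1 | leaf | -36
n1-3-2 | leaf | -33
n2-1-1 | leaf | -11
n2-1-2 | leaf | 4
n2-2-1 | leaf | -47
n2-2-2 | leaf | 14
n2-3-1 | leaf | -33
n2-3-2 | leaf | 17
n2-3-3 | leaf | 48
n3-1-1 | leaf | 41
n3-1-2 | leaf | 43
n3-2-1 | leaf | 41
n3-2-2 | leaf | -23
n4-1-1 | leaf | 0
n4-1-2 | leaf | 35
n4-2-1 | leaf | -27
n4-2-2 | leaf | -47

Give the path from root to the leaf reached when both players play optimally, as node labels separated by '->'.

n1-1 (MAX): max(35, 34) = 35
n1-2 (MAX): max(28, -48) = 28
n1-3 (MAX): max(-36, -33) = -33
n1 (MIN): min(35, 28, -33) = -33
n2-1 (MAX): max(-11, 4) = 4
n2-2 (MAX): max(-47, 14) = 14
n2-3 (MAX): max(-33, 17, 48) = 48
n2 (MIN): min(4, 14, 48) = 4
n3-1 (MAX): max(41, 43) = 43
n3-2 (MAX): max(41, -23) = 41
n3 (MIN): min(43, 41) = 41
n4-1 (MAX): max(0, 35) = 35
n4-2 (MAX): max(-27, -47) = -27
n4 (MIN): min(35, -27) = -27
root (MAX): max(-33, 4, 41, -27) = 41
At root, MAX picks n3 (highest: 41).
At n3, MIN picks n3-2 (lowest: 41).
At n3-2, MAX picks n3-2-1 (highest: 41).
Terminal value 41.

root -> n3 -> n3-2 -> n3-2-1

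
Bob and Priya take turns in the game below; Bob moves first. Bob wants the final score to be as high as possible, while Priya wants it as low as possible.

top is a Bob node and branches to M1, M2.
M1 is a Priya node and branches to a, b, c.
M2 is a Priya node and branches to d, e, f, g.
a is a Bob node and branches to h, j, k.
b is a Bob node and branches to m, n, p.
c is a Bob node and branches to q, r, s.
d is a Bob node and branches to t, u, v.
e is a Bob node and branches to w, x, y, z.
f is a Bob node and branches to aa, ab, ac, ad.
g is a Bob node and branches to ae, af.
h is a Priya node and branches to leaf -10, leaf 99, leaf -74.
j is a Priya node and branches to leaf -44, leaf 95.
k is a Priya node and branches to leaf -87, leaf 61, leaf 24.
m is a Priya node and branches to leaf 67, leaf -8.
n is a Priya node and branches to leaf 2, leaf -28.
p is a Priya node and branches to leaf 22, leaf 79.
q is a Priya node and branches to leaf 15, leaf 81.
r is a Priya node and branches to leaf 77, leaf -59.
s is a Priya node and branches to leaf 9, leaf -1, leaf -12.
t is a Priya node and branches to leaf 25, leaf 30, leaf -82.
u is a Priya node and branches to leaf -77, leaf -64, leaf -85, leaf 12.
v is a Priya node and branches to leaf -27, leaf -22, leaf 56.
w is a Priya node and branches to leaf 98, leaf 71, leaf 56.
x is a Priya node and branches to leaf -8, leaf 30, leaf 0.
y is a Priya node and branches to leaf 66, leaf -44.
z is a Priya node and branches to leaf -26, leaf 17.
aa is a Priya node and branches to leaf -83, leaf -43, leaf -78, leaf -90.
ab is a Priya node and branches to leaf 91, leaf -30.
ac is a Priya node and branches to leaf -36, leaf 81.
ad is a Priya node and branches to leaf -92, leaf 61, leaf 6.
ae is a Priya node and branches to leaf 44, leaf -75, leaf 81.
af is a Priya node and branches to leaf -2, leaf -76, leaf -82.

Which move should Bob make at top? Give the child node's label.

M1

h (Priya): min(-10, 99, -74) = -74
j (Priya): min(-44, 95) = -44
k (Priya): min(-87, 61, 24) = -87
a (Bob): max(-74, -44, -87) = -44
m (Priya): min(67, -8) = -8
n (Priya): min(2, -28) = -28
p (Priya): min(22, 79) = 22
b (Bob): max(-8, -28, 22) = 22
q (Priya): min(15, 81) = 15
r (Priya): min(77, -59) = -59
s (Priya): min(9, -1, -12) = -12
c (Bob): max(15, -59, -12) = 15
M1 (Priya): min(-44, 22, 15) = -44
t (Priya): min(25, 30, -82) = -82
u (Priya): min(-77, -64, -85, 12) = -85
v (Priya): min(-27, -22, 56) = -27
d (Bob): max(-82, -85, -27) = -27
w (Priya): min(98, 71, 56) = 56
x (Priya): min(-8, 30, 0) = -8
y (Priya): min(66, -44) = -44
z (Priya): min(-26, 17) = -26
e (Bob): max(56, -8, -44, -26) = 56
aa (Priya): min(-83, -43, -78, -90) = -90
ab (Priya): min(91, -30) = -30
ac (Priya): min(-36, 81) = -36
ad (Priya): min(-92, 61, 6) = -92
f (Bob): max(-90, -30, -36, -92) = -30
ae (Priya): min(44, -75, 81) = -75
af (Priya): min(-2, -76, -82) = -82
g (Bob): max(-75, -82) = -75
M2 (Priya): min(-27, 56, -30, -75) = -75
top (Bob): max(-44, -75) = -44
Bob at top wants the highest of {M1=-44, M2=-75}, so chooses M1.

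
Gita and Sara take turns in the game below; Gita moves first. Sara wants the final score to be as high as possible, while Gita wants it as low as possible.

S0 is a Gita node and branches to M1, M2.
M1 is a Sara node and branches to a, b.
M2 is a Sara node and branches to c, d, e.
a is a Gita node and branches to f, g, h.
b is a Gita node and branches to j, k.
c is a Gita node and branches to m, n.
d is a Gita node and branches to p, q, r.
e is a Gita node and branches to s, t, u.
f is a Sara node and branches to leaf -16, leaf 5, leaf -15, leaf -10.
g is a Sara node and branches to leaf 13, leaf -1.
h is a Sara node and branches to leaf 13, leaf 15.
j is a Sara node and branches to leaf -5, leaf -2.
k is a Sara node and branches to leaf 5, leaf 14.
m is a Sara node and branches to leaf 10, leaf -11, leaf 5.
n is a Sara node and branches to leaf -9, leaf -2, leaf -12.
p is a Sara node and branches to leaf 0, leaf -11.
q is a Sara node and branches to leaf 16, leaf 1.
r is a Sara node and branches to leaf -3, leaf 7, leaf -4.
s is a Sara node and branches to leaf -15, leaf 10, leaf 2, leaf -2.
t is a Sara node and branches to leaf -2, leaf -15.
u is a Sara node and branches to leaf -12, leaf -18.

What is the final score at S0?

0

f (Sara): max(-16, 5, -15, -10) = 5
g (Sara): max(13, -1) = 13
h (Sara): max(13, 15) = 15
a (Gita): min(5, 13, 15) = 5
j (Sara): max(-5, -2) = -2
k (Sara): max(5, 14) = 14
b (Gita): min(-2, 14) = -2
M1 (Sara): max(5, -2) = 5
m (Sara): max(10, -11, 5) = 10
n (Sara): max(-9, -2, -12) = -2
c (Gita): min(10, -2) = -2
p (Sara): max(0, -11) = 0
q (Sara): max(16, 1) = 16
r (Sara): max(-3, 7, -4) = 7
d (Gita): min(0, 16, 7) = 0
s (Sara): max(-15, 10, 2, -2) = 10
t (Sara): max(-2, -15) = -2
u (Sara): max(-12, -18) = -12
e (Gita): min(10, -2, -12) = -12
M2 (Sara): max(-2, 0, -12) = 0
S0 (Gita): min(5, 0) = 0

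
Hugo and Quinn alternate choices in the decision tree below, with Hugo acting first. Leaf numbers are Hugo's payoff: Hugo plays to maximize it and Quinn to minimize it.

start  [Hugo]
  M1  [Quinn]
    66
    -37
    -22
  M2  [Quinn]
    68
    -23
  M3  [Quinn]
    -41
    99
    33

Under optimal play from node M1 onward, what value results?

M1 (Quinn): min(66, -37, -22) = -37

-37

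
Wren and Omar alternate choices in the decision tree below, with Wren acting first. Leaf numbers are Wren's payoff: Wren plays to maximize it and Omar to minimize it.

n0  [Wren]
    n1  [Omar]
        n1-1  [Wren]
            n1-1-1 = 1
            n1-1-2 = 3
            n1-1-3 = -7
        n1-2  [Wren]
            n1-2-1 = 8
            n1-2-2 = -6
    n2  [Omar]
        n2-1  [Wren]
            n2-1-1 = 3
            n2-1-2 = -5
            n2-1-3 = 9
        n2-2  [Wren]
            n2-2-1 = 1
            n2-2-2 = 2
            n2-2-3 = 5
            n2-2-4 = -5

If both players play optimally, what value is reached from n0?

n1-1 (Wren): max(1, 3, -7) = 3
n1-2 (Wren): max(8, -6) = 8
n1 (Omar): min(3, 8) = 3
n2-1 (Wren): max(3, -5, 9) = 9
n2-2 (Wren): max(1, 2, 5, -5) = 5
n2 (Omar): min(9, 5) = 5
n0 (Wren): max(3, 5) = 5

5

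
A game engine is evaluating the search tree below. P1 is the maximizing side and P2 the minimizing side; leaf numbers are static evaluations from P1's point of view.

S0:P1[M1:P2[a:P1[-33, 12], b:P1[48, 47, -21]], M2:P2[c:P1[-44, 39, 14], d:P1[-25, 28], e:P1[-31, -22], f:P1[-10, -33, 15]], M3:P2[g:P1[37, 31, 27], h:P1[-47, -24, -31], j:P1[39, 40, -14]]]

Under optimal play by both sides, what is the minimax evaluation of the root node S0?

a (P1): max(-33, 12) = 12
b (P1): max(48, 47, -21) = 48
M1 (P2): min(12, 48) = 12
c (P1): max(-44, 39, 14) = 39
d (P1): max(-25, 28) = 28
e (P1): max(-31, -22) = -22
f (P1): max(-10, -33, 15) = 15
M2 (P2): min(39, 28, -22, 15) = -22
g (P1): max(37, 31, 27) = 37
h (P1): max(-47, -24, -31) = -24
j (P1): max(39, 40, -14) = 40
M3 (P2): min(37, -24, 40) = -24
S0 (P1): max(12, -22, -24) = 12

12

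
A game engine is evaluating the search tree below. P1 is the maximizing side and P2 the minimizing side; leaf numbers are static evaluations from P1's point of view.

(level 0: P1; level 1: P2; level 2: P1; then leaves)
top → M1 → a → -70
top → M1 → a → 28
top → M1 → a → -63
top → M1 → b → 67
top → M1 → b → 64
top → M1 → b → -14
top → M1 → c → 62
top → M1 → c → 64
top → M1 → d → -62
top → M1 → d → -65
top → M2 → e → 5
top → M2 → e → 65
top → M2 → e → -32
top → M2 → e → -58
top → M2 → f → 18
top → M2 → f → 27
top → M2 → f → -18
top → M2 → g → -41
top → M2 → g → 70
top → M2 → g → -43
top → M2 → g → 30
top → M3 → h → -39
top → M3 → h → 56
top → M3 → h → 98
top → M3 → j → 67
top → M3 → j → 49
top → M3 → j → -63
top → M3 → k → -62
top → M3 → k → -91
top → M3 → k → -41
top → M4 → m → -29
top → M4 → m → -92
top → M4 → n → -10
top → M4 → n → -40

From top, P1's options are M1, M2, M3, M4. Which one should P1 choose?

M2

a (P1): max(-70, 28, -63) = 28
b (P1): max(67, 64, -14) = 67
c (P1): max(62, 64) = 64
d (P1): max(-62, -65) = -62
M1 (P2): min(28, 67, 64, -62) = -62
e (P1): max(5, 65, -32, -58) = 65
f (P1): max(18, 27, -18) = 27
g (P1): max(-41, 70, -43, 30) = 70
M2 (P2): min(65, 27, 70) = 27
h (P1): max(-39, 56, 98) = 98
j (P1): max(67, 49, -63) = 67
k (P1): max(-62, -91, -41) = -41
M3 (P2): min(98, 67, -41) = -41
m (P1): max(-29, -92) = -29
n (P1): max(-10, -40) = -10
M4 (P2): min(-29, -10) = -29
top (P1): max(-62, 27, -41, -29) = 27
P1 at top wants the highest of {M1=-62, M2=27, M3=-41, M4=-29}, so chooses M2.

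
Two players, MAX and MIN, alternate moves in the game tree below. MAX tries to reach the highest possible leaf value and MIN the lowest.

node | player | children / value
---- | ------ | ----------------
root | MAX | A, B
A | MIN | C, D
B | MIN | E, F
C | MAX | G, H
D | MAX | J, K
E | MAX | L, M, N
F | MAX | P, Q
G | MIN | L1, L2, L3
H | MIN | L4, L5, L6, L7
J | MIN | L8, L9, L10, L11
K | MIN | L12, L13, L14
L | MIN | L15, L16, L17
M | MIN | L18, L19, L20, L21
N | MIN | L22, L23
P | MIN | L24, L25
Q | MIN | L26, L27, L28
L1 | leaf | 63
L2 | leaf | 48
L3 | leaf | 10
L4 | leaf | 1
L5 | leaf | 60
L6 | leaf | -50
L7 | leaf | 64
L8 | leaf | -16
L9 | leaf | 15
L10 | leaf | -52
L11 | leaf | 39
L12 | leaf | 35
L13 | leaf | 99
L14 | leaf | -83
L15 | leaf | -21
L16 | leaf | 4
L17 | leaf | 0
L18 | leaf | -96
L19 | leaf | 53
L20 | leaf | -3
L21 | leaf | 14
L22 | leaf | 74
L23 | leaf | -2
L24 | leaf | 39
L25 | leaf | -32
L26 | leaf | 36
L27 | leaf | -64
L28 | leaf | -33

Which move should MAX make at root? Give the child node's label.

G (MIN): min(63, 48, 10) = 10
H (MIN): min(1, 60, -50, 64) = -50
C (MAX): max(10, -50) = 10
J (MIN): min(-16, 15, -52, 39) = -52
K (MIN): min(35, 99, -83) = -83
D (MAX): max(-52, -83) = -52
A (MIN): min(10, -52) = -52
L (MIN): min(-21, 4, 0) = -21
M (MIN): min(-96, 53, -3, 14) = -96
N (MIN): min(74, -2) = -2
E (MAX): max(-21, -96, -2) = -2
P (MIN): min(39, -32) = -32
Q (MIN): min(36, -64, -33) = -64
F (MAX): max(-32, -64) = -32
B (MIN): min(-2, -32) = -32
root (MAX): max(-52, -32) = -32
MAX at root wants the highest of {A=-52, B=-32}, so chooses B.

B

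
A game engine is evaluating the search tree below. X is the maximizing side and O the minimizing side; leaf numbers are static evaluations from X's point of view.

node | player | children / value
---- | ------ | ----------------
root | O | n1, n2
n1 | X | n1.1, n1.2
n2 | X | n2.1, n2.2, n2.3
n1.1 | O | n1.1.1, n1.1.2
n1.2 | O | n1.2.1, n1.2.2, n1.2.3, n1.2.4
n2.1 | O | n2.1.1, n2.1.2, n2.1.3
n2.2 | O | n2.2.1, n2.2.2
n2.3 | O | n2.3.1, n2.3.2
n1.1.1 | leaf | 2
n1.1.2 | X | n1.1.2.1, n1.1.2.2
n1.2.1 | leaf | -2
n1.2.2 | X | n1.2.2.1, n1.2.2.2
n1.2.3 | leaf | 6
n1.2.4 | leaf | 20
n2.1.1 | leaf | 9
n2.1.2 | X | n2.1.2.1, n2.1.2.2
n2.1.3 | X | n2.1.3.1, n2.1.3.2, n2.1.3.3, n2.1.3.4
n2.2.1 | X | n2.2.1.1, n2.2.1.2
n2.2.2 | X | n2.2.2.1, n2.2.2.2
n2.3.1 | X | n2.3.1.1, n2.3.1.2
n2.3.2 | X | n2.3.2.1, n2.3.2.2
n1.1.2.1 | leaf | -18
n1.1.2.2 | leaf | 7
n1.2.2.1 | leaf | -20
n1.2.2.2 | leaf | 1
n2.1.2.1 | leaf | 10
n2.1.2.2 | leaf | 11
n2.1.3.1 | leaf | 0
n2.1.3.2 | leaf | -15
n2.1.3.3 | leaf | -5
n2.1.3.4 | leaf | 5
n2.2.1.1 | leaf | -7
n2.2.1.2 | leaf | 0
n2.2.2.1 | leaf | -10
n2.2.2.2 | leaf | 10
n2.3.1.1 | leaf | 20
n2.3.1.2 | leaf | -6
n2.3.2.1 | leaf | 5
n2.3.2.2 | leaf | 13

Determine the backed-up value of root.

n1.1.2 (X): max(-18, 7) = 7
n1.1 (O): min(2, 7) = 2
n1.2.2 (X): max(-20, 1) = 1
n1.2 (O): min(-2, 1, 6, 20) = -2
n1 (X): max(2, -2) = 2
n2.1.2 (X): max(10, 11) = 11
n2.1.3 (X): max(0, -15, -5, 5) = 5
n2.1 (O): min(9, 11, 5) = 5
n2.2.1 (X): max(-7, 0) = 0
n2.2.2 (X): max(-10, 10) = 10
n2.2 (O): min(0, 10) = 0
n2.3.1 (X): max(20, -6) = 20
n2.3.2 (X): max(5, 13) = 13
n2.3 (O): min(20, 13) = 13
n2 (X): max(5, 0, 13) = 13
root (O): min(2, 13) = 2

2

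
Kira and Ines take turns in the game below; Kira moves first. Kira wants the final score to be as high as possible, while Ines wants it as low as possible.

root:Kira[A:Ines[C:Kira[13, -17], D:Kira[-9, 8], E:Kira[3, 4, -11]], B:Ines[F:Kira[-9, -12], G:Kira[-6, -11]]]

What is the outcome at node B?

-9

F (Kira): max(-9, -12) = -9
G (Kira): max(-6, -11) = -6
B (Ines): min(-9, -6) = -9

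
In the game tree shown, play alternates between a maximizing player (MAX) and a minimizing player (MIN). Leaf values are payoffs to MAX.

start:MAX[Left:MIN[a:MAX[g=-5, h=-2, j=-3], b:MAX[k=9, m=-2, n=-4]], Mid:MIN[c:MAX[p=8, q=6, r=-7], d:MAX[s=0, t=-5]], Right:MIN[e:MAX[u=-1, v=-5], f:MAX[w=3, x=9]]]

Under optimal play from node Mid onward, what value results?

c (MAX): max(8, 6, -7) = 8
d (MAX): max(0, -5) = 0
Mid (MIN): min(8, 0) = 0

0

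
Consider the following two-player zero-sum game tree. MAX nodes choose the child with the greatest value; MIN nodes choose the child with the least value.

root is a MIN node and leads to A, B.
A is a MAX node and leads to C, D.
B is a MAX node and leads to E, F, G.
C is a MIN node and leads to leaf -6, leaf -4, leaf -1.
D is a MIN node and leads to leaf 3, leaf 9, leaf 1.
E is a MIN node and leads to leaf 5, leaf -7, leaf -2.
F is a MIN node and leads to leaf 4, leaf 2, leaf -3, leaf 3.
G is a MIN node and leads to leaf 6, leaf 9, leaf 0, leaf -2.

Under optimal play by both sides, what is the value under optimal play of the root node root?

C (MIN): min(-6, -4, -1) = -6
D (MIN): min(3, 9, 1) = 1
A (MAX): max(-6, 1) = 1
E (MIN): min(5, -7, -2) = -7
F (MIN): min(4, 2, -3, 3) = -3
G (MIN): min(6, 9, 0, -2) = -2
B (MAX): max(-7, -3, -2) = -2
root (MIN): min(1, -2) = -2

-2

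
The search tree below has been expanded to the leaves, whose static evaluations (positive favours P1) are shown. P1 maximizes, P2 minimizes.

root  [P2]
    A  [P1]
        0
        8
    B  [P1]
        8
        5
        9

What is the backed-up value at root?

A (P1): max(0, 8) = 8
B (P1): max(8, 5, 9) = 9
root (P2): min(8, 9) = 8

8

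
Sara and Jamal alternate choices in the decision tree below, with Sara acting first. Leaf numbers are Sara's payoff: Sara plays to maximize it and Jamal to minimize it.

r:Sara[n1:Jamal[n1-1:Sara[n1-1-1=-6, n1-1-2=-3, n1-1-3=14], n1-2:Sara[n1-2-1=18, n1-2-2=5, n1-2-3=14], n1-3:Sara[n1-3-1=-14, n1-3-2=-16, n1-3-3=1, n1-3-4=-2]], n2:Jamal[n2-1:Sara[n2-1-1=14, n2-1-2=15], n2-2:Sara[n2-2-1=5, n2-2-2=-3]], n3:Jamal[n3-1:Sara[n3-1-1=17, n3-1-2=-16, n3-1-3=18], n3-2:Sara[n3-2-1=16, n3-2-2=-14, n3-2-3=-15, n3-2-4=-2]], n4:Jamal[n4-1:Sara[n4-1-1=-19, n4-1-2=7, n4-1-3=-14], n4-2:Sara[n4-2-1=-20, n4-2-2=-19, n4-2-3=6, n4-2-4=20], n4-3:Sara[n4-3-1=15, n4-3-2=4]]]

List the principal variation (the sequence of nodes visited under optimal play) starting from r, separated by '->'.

r -> n3 -> n3-2 -> n3-2-1

n1-1 (Sara): max(-6, -3, 14) = 14
n1-2 (Sara): max(18, 5, 14) = 18
n1-3 (Sara): max(-14, -16, 1, -2) = 1
n1 (Jamal): min(14, 18, 1) = 1
n2-1 (Sara): max(14, 15) = 15
n2-2 (Sara): max(5, -3) = 5
n2 (Jamal): min(15, 5) = 5
n3-1 (Sara): max(17, -16, 18) = 18
n3-2 (Sara): max(16, -14, -15, -2) = 16
n3 (Jamal): min(18, 16) = 16
n4-1 (Sara): max(-19, 7, -14) = 7
n4-2 (Sara): max(-20, -19, 6, 20) = 20
n4-3 (Sara): max(15, 4) = 15
n4 (Jamal): min(7, 20, 15) = 7
r (Sara): max(1, 5, 16, 7) = 16
At r, Sara picks n3 (highest: 16).
At n3, Jamal picks n3-2 (lowest: 16).
At n3-2, Sara picks n3-2-1 (highest: 16).
Terminal value 16.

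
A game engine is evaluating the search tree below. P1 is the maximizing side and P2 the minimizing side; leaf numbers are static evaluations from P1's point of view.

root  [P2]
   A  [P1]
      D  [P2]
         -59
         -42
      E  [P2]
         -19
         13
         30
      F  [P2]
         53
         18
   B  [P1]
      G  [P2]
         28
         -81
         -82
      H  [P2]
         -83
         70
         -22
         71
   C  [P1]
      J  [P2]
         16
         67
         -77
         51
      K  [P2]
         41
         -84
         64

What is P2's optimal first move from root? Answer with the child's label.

B

D (P2): min(-59, -42) = -59
E (P2): min(-19, 13, 30) = -19
F (P2): min(53, 18) = 18
A (P1): max(-59, -19, 18) = 18
G (P2): min(28, -81, -82) = -82
H (P2): min(-83, 70, -22, 71) = -83
B (P1): max(-82, -83) = -82
J (P2): min(16, 67, -77, 51) = -77
K (P2): min(41, -84, 64) = -84
C (P1): max(-77, -84) = -77
root (P2): min(18, -82, -77) = -82
P2 at root wants the lowest of {A=18, B=-82, C=-77}, so chooses B.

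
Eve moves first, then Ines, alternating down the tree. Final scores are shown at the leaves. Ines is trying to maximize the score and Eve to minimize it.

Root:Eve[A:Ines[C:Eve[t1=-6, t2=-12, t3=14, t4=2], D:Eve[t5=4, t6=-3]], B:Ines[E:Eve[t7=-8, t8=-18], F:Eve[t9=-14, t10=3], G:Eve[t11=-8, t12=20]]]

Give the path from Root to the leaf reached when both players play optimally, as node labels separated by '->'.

C (Eve): min(-6, -12, 14, 2) = -12
D (Eve): min(4, -3) = -3
A (Ines): max(-12, -3) = -3
E (Eve): min(-8, -18) = -18
F (Eve): min(-14, 3) = -14
G (Eve): min(-8, 20) = -8
B (Ines): max(-18, -14, -8) = -8
Root (Eve): min(-3, -8) = -8
At Root, Eve picks B (lowest: -8).
At B, Ines picks G (highest: -8).
At G, Eve picks t11 (lowest: -8).
Terminal value -8.

Root -> B -> G -> t11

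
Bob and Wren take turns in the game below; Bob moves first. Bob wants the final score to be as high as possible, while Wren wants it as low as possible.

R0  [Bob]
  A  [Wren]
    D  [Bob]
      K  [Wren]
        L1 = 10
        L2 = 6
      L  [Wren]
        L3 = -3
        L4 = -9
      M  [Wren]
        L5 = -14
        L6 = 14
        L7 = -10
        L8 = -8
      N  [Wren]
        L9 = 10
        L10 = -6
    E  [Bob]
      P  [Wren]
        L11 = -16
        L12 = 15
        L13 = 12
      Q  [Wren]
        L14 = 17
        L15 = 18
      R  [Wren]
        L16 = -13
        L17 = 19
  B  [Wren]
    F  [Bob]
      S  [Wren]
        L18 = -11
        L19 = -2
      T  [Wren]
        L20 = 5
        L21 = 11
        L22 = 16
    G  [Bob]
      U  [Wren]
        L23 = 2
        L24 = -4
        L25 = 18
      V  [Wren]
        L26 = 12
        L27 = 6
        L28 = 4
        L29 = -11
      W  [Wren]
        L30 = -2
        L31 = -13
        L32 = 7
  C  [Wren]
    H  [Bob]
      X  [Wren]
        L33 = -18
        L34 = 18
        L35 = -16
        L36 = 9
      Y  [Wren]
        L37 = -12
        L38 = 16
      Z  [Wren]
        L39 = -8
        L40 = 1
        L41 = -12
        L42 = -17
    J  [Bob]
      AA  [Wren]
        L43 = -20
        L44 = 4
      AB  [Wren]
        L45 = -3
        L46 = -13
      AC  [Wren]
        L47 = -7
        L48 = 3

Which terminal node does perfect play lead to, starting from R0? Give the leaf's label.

L2

K (Wren): min(10, 6) = 6
L (Wren): min(-3, -9) = -9
M (Wren): min(-14, 14, -10, -8) = -14
N (Wren): min(10, -6) = -6
D (Bob): max(6, -9, -14, -6) = 6
P (Wren): min(-16, 15, 12) = -16
Q (Wren): min(17, 18) = 17
R (Wren): min(-13, 19) = -13
E (Bob): max(-16, 17, -13) = 17
A (Wren): min(6, 17) = 6
S (Wren): min(-11, -2) = -11
T (Wren): min(5, 11, 16) = 5
F (Bob): max(-11, 5) = 5
U (Wren): min(2, -4, 18) = -4
V (Wren): min(12, 6, 4, -11) = -11
W (Wren): min(-2, -13, 7) = -13
G (Bob): max(-4, -11, -13) = -4
B (Wren): min(5, -4) = -4
X (Wren): min(-18, 18, -16, 9) = -18
Y (Wren): min(-12, 16) = -12
Z (Wren): min(-8, 1, -12, -17) = -17
H (Bob): max(-18, -12, -17) = -12
AA (Wren): min(-20, 4) = -20
AB (Wren): min(-3, -13) = -13
AC (Wren): min(-7, 3) = -7
J (Bob): max(-20, -13, -7) = -7
C (Wren): min(-12, -7) = -12
R0 (Bob): max(6, -4, -12) = 6
At R0, Bob picks A (highest: 6).
At A, Wren picks D (lowest: 6).
At D, Bob picks K (highest: 6).
At K, Wren picks L2 (lowest: 6).
Terminal value 6.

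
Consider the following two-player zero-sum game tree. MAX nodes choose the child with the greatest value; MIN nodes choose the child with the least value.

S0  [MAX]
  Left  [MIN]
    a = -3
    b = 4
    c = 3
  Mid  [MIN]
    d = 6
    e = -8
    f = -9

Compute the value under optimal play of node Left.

-3

Left (MIN): min(-3, 4, 3) = -3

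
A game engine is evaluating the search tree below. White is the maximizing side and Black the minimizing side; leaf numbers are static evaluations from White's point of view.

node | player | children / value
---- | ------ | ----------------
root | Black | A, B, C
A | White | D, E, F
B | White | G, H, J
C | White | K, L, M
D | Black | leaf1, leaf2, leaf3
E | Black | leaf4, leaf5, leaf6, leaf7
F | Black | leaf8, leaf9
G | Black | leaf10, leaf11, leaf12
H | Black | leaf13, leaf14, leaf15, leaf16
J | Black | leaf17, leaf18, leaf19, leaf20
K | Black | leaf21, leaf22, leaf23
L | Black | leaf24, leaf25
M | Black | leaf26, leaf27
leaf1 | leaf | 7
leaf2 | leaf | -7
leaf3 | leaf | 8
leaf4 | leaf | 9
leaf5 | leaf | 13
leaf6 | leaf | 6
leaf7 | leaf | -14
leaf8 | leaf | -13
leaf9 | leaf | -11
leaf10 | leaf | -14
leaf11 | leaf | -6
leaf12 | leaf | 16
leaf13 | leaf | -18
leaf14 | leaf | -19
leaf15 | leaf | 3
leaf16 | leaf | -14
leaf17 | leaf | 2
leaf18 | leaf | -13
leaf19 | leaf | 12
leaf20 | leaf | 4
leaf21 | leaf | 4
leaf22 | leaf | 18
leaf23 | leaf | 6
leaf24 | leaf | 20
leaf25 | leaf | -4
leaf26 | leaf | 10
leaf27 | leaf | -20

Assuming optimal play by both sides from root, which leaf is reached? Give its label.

D (Black): min(7, -7, 8) = -7
E (Black): min(9, 13, 6, -14) = -14
F (Black): min(-13, -11) = -13
A (White): max(-7, -14, -13) = -7
G (Black): min(-14, -6, 16) = -14
H (Black): min(-18, -19, 3, -14) = -19
J (Black): min(2, -13, 12, 4) = -13
B (White): max(-14, -19, -13) = -13
K (Black): min(4, 18, 6) = 4
L (Black): min(20, -4) = -4
M (Black): min(10, -20) = -20
C (White): max(4, -4, -20) = 4
root (Black): min(-7, -13, 4) = -13
At root, Black picks B (lowest: -13).
At B, White picks J (highest: -13).
At J, Black picks leaf18 (lowest: -13).
Terminal value -13.

leaf18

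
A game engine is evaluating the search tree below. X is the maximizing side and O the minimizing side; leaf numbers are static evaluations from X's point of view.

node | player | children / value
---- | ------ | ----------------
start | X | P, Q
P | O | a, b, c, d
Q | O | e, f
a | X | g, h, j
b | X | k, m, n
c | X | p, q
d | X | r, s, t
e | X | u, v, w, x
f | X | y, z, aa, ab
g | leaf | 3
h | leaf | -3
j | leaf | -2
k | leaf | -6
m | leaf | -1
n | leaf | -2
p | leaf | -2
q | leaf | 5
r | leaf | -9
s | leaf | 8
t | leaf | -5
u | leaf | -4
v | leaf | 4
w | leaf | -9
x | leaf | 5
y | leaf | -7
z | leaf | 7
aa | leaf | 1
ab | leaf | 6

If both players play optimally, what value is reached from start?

5

a (X): max(3, -3, -2) = 3
b (X): max(-6, -1, -2) = -1
c (X): max(-2, 5) = 5
d (X): max(-9, 8, -5) = 8
P (O): min(3, -1, 5, 8) = -1
e (X): max(-4, 4, -9, 5) = 5
f (X): max(-7, 7, 1, 6) = 7
Q (O): min(5, 7) = 5
start (X): max(-1, 5) = 5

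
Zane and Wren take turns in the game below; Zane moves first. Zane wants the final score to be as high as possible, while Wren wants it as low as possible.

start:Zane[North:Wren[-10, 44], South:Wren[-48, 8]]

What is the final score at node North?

-10

North (Wren): min(-10, 44) = -10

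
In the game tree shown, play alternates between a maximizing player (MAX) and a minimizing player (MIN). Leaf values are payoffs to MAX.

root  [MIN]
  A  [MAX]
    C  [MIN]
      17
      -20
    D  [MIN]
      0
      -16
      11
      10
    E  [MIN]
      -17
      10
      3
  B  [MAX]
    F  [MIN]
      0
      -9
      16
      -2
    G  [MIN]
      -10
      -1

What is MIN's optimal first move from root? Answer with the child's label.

A

C (MIN): min(17, -20) = -20
D (MIN): min(0, -16, 11, 10) = -16
E (MIN): min(-17, 10, 3) = -17
A (MAX): max(-20, -16, -17) = -16
F (MIN): min(0, -9, 16, -2) = -9
G (MIN): min(-10, -1) = -10
B (MAX): max(-9, -10) = -9
root (MIN): min(-16, -9) = -16
MIN at root wants the lowest of {A=-16, B=-9}, so chooses A.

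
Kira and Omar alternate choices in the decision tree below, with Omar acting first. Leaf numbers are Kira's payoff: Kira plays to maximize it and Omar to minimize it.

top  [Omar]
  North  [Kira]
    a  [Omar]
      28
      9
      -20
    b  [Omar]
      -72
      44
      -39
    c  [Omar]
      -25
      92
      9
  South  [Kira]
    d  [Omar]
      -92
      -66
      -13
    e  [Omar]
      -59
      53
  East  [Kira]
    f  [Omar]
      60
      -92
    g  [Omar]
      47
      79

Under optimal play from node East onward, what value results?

f (Omar): min(60, -92) = -92
g (Omar): min(47, 79) = 47
East (Kira): max(-92, 47) = 47

47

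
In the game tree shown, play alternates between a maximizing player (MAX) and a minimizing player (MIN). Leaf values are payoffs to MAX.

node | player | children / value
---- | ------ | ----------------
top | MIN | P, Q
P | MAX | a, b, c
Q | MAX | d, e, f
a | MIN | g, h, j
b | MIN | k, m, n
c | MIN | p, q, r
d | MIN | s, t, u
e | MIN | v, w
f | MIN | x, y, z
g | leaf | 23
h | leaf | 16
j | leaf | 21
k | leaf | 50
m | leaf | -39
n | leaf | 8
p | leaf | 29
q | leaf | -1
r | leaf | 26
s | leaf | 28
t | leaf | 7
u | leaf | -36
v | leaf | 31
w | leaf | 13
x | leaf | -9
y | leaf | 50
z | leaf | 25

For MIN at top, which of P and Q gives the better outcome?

a (MIN): min(23, 16, 21) = 16
b (MIN): min(50, -39, 8) = -39
c (MIN): min(29, -1, 26) = -1
P (MAX): max(16, -39, -1) = 16
d (MIN): min(28, 7, -36) = -36
e (MIN): min(31, 13) = 13
f (MIN): min(-9, 50, 25) = -9
Q (MAX): max(-36, 13, -9) = 13
MIN prefers the lower value; P=16, Q=13. Q is better since 13 < 16.

Q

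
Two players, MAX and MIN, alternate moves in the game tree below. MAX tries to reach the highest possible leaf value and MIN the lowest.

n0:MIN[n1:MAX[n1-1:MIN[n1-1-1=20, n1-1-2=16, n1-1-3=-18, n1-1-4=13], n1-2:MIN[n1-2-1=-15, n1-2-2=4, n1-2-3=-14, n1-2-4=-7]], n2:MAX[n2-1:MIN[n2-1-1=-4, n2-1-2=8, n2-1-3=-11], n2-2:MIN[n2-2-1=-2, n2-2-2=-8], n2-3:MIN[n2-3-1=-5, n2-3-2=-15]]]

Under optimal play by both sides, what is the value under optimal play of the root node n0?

n1-1 (MIN): min(20, 16, -18, 13) = -18
n1-2 (MIN): min(-15, 4, -14, -7) = -15
n1 (MAX): max(-18, -15) = -15
n2-1 (MIN): min(-4, 8, -11) = -11
n2-2 (MIN): min(-2, -8) = -8
n2-3 (MIN): min(-5, -15) = -15
n2 (MAX): max(-11, -8, -15) = -8
n0 (MIN): min(-15, -8) = -15

-15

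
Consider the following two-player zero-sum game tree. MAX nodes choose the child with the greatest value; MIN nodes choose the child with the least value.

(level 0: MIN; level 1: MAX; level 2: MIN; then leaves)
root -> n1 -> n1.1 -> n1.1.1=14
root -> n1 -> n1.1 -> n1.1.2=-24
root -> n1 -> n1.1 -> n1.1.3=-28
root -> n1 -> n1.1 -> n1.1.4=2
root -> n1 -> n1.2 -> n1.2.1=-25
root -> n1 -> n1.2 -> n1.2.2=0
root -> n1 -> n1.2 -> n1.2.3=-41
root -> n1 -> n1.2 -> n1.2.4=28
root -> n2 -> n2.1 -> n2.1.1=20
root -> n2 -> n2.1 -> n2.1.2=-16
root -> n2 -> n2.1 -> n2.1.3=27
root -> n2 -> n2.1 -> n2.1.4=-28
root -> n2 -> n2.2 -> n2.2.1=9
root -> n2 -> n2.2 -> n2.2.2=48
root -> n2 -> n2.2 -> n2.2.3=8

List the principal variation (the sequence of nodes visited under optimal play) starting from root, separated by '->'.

root -> n1 -> n1.1 -> n1.1.3

n1.1 (MIN): min(14, -24, -28, 2) = -28
n1.2 (MIN): min(-25, 0, -41, 28) = -41
n1 (MAX): max(-28, -41) = -28
n2.1 (MIN): min(20, -16, 27, -28) = -28
n2.2 (MIN): min(9, 48, 8) = 8
n2 (MAX): max(-28, 8) = 8
root (MIN): min(-28, 8) = -28
At root, MIN picks n1 (lowest: -28).
At n1, MAX picks n1.1 (highest: -28).
At n1.1, MIN picks n1.1.3 (lowest: -28).
Terminal value -28.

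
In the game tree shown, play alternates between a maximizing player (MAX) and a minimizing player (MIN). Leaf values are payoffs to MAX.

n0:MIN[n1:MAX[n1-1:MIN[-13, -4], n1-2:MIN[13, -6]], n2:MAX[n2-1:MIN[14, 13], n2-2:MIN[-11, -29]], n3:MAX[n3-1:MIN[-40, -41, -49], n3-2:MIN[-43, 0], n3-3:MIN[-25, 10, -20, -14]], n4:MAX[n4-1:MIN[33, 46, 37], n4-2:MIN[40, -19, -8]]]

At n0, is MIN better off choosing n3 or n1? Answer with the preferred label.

n3

n3-1 (MIN): min(-40, -41, -49) = -49
n3-2 (MIN): min(-43, 0) = -43
n3-3 (MIN): min(-25, 10, -20, -14) = -25
n3 (MAX): max(-49, -43, -25) = -25
n1-1 (MIN): min(-13, -4) = -13
n1-2 (MIN): min(13, -6) = -6
n1 (MAX): max(-13, -6) = -6
MIN prefers the lower value; n3=-25, n1=-6. n3 is better since -25 < -6.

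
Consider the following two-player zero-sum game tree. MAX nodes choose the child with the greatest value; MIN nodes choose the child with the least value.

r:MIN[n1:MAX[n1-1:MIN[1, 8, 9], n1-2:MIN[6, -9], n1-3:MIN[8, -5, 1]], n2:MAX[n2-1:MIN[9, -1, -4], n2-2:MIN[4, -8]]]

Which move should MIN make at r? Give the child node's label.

n2

n1-1 (MIN): min(1, 8, 9) = 1
n1-2 (MIN): min(6, -9) = -9
n1-3 (MIN): min(8, -5, 1) = -5
n1 (MAX): max(1, -9, -5) = 1
n2-1 (MIN): min(9, -1, -4) = -4
n2-2 (MIN): min(4, -8) = -8
n2 (MAX): max(-4, -8) = -4
r (MIN): min(1, -4) = -4
MIN at r wants the lowest of {n1=1, n2=-4}, so chooses n2.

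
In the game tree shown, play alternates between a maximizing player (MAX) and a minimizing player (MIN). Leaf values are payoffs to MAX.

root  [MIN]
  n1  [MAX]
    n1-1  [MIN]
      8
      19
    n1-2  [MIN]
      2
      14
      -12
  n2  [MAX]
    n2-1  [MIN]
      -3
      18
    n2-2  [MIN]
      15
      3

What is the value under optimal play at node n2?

n2-1 (MIN): min(-3, 18) = -3
n2-2 (MIN): min(15, 3) = 3
n2 (MAX): max(-3, 3) = 3

3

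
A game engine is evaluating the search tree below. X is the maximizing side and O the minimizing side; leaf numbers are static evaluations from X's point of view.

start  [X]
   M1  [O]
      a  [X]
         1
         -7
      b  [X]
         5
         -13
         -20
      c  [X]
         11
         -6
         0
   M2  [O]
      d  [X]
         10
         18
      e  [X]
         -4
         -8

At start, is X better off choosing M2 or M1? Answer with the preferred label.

d (X): max(10, 18) = 18
e (X): max(-4, -8) = -4
M2 (O): min(18, -4) = -4
a (X): max(1, -7) = 1
b (X): max(5, -13, -20) = 5
c (X): max(11, -6, 0) = 11
M1 (O): min(1, 5, 11) = 1
X prefers the higher value; M2=-4, M1=1. M1 is better since 1 > -4.

M1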